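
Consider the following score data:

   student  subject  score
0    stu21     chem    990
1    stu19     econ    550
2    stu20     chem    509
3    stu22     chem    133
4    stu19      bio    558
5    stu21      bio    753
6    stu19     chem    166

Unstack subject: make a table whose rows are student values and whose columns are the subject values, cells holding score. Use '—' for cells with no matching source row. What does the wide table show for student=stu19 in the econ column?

550

The long row with student=stu19, subject=econ has score=550.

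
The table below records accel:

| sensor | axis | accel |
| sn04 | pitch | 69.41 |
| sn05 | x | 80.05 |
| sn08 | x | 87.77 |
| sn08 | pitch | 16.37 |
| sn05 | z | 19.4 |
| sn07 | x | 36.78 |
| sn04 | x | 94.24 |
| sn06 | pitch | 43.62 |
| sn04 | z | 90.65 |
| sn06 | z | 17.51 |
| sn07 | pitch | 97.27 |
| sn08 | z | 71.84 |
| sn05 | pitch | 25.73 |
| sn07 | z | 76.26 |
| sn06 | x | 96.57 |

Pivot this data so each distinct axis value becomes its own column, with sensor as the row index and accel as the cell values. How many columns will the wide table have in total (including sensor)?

4

1 column for sensor plus 3 distinct axis values → 4 columns.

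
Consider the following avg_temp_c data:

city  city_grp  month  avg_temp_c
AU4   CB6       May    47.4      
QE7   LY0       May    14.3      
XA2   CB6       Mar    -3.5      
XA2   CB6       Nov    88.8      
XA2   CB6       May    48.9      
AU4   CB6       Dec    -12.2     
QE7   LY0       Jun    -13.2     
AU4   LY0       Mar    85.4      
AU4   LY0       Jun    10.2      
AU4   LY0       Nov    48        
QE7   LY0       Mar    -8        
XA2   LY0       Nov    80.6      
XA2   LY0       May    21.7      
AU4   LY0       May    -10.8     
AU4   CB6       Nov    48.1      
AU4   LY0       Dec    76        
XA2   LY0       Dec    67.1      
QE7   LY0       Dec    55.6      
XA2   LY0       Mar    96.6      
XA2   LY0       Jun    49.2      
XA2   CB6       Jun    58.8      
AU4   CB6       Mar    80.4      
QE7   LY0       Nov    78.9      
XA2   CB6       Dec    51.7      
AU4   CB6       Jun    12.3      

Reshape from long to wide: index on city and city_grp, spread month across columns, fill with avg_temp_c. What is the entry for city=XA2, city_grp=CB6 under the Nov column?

88.8

Wide layout: rows indexed by city and city_grp, columns are the 5 distinct month values (May, Mar, Nov, Dec, Jun).
Cell (city=XA2, city_grp=CB6, month=Nov) draws from the long row where city=XA2, city_grp=CB6 and month=Nov, which has avg_temp_c=88.8.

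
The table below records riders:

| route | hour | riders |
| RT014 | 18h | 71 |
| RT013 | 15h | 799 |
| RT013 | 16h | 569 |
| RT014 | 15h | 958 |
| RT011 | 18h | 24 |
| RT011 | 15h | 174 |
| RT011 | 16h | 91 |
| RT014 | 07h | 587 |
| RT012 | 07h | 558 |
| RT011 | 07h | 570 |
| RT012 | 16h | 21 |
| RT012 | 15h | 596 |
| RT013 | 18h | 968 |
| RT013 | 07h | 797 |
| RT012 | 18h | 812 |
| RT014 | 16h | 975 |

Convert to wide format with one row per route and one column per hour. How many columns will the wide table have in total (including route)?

5

1 column for route plus 4 distinct hour values → 5 columns.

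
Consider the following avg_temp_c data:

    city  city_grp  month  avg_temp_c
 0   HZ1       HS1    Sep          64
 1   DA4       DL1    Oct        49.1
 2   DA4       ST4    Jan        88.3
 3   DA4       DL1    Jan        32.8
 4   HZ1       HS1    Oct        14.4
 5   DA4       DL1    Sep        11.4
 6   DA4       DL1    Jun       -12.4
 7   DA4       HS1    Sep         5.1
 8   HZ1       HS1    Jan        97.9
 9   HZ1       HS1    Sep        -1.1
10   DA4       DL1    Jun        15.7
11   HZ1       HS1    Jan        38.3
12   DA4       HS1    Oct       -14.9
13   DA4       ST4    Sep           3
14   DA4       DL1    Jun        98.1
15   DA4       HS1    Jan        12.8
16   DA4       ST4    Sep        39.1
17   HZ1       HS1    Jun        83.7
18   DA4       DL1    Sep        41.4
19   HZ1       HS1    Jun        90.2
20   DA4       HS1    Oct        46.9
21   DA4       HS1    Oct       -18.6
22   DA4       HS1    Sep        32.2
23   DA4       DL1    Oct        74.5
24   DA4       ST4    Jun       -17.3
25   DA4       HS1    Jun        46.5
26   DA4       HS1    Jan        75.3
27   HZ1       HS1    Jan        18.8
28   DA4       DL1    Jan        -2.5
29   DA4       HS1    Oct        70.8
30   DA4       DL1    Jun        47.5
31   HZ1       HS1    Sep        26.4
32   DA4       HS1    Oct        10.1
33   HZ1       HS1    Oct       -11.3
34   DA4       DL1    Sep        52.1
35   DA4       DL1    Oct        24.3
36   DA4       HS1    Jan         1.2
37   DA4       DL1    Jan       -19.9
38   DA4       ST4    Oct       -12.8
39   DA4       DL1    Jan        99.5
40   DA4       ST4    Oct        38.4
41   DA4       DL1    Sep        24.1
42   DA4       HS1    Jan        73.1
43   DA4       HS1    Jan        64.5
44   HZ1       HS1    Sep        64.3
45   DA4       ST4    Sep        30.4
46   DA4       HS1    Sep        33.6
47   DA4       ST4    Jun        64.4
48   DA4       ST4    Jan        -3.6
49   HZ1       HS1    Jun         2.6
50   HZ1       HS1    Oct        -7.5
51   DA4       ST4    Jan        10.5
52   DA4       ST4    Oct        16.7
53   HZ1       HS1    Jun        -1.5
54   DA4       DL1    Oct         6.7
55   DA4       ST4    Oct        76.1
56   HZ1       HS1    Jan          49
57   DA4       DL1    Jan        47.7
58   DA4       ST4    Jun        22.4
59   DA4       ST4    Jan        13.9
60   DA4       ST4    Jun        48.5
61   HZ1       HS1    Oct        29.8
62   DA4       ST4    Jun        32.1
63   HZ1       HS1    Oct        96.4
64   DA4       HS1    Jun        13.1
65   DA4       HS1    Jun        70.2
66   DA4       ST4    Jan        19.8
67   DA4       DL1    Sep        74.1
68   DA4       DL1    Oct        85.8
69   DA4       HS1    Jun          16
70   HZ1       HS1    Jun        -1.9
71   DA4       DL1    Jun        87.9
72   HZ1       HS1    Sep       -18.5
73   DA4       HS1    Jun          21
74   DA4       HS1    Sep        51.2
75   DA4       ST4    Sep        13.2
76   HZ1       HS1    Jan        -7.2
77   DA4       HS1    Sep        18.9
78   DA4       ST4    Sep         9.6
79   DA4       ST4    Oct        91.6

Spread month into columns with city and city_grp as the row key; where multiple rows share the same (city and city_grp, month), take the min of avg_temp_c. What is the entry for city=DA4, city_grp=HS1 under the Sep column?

Rows with city=DA4, city_grp=HS1 and month=Sep: avg_temp_c values are 5.1, 32.2, 33.6, 51.2, 18.9.
min(5.1, 32.2, 33.6, 51.2, 18.9) = 5.1.

5.1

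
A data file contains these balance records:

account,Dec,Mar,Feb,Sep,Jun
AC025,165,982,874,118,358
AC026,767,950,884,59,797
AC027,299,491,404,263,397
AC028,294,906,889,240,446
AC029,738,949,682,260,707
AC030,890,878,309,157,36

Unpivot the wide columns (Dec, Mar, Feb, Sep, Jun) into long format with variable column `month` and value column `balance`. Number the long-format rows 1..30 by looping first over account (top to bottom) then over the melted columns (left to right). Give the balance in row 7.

950

30 rows total (6 × 5). Row 7: index ⌊(7-1)/5⌋ = 1 into account → AC026; (7-1) mod 5 = 1 into the melted columns → Mar.
So row 7 is (AC026, Mar, 950); balance = 950.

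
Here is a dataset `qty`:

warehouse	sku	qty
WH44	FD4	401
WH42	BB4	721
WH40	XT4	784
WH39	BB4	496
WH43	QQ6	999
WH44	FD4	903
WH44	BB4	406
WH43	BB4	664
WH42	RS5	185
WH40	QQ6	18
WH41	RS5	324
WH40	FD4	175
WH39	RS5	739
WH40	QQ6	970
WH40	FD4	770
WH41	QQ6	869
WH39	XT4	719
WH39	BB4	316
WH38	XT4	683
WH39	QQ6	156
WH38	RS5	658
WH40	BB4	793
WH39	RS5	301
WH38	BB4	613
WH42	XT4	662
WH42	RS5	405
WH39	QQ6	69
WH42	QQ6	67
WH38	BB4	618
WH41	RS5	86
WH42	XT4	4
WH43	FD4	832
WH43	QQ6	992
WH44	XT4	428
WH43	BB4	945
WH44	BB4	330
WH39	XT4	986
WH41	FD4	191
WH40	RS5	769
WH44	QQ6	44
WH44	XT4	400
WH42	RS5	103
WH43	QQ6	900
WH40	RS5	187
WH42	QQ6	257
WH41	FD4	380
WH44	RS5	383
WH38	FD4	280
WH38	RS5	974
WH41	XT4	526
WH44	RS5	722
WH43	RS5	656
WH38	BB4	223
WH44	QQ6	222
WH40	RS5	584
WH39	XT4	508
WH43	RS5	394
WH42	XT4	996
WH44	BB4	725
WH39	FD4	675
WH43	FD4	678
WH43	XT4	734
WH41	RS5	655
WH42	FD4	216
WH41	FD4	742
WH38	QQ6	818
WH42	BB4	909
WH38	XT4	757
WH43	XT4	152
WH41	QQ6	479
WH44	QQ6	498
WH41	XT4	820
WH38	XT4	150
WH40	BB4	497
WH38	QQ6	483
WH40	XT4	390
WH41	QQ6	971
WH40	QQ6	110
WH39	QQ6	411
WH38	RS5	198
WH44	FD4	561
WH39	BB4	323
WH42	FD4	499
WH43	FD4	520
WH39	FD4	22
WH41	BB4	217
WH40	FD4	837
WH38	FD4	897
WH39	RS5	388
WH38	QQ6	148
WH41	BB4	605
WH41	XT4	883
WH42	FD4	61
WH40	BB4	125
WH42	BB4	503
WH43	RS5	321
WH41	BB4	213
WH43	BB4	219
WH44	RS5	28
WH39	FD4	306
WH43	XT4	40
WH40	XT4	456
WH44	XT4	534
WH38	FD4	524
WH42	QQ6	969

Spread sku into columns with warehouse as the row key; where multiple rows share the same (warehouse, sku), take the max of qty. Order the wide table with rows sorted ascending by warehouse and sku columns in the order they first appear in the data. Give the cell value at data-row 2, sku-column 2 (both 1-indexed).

496

With rows sorted ascending by warehouse, row 2 is warehouse=WH39. sku columns in first-appearance order: FD4, BB4, XT4, QQ6, RS5; column 2 is BB4.
Long rows with warehouse=WH39, sku=BB4: max(496, 316, 323) = 496.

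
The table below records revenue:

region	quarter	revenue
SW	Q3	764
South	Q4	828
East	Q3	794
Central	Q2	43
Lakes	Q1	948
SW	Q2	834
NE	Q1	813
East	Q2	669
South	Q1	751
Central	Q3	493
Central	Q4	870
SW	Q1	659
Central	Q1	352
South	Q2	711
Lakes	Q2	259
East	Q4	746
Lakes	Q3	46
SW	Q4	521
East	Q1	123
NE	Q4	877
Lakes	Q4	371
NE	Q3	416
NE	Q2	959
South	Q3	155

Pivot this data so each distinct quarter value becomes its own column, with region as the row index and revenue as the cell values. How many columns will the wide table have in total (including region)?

1 column for region plus 4 distinct quarter values → 5 columns.

5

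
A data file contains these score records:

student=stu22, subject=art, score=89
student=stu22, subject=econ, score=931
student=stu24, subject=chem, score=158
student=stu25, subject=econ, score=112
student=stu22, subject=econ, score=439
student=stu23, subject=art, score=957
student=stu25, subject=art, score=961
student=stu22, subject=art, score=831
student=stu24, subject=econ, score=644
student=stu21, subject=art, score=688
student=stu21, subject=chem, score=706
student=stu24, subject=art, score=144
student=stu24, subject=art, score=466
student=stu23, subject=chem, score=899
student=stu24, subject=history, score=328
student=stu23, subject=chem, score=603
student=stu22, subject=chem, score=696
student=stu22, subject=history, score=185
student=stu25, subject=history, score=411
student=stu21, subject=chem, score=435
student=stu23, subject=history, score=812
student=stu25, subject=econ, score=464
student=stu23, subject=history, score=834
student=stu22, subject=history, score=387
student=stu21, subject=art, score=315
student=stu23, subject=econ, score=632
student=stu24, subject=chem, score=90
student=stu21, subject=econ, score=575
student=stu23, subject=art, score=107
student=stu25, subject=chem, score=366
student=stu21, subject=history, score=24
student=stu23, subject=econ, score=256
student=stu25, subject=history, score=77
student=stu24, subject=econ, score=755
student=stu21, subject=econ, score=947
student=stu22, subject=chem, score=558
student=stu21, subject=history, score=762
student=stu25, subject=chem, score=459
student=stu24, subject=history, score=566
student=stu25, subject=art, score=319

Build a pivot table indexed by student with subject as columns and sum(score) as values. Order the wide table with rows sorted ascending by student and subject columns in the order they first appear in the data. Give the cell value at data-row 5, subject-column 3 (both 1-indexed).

825

With rows sorted ascending by student, row 5 is student=stu25. subject columns in first-appearance order: art, econ, chem, history; column 3 is chem.
Long rows with student=stu25, subject=chem: 366 + 459 = 825.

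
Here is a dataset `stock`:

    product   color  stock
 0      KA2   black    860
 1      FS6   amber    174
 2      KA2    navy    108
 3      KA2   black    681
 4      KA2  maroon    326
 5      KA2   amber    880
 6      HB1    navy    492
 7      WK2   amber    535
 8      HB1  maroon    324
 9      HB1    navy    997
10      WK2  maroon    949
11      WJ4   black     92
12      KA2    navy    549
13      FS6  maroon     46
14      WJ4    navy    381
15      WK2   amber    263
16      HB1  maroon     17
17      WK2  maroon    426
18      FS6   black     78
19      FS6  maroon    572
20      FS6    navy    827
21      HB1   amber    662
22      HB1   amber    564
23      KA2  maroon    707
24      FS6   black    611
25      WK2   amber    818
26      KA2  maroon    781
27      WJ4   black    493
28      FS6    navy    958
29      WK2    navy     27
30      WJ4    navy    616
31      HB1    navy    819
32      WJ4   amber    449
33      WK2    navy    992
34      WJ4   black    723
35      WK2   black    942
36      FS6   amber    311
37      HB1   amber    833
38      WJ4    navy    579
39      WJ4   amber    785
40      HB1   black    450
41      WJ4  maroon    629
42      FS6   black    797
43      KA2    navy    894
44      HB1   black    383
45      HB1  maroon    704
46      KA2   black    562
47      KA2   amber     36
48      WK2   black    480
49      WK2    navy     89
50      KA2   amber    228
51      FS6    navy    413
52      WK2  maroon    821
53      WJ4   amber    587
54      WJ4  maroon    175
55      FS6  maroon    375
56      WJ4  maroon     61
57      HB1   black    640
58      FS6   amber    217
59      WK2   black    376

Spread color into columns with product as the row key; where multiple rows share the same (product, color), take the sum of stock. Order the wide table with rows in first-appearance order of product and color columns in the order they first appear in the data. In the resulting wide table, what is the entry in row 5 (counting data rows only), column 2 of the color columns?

With rows in first-appearance order of product, row 5 is product=WJ4. color columns in first-appearance order: black, amber, navy, maroon; column 2 is amber.
Long rows with product=WJ4, color=amber: 449 + 785 + 587 = 1821.

1821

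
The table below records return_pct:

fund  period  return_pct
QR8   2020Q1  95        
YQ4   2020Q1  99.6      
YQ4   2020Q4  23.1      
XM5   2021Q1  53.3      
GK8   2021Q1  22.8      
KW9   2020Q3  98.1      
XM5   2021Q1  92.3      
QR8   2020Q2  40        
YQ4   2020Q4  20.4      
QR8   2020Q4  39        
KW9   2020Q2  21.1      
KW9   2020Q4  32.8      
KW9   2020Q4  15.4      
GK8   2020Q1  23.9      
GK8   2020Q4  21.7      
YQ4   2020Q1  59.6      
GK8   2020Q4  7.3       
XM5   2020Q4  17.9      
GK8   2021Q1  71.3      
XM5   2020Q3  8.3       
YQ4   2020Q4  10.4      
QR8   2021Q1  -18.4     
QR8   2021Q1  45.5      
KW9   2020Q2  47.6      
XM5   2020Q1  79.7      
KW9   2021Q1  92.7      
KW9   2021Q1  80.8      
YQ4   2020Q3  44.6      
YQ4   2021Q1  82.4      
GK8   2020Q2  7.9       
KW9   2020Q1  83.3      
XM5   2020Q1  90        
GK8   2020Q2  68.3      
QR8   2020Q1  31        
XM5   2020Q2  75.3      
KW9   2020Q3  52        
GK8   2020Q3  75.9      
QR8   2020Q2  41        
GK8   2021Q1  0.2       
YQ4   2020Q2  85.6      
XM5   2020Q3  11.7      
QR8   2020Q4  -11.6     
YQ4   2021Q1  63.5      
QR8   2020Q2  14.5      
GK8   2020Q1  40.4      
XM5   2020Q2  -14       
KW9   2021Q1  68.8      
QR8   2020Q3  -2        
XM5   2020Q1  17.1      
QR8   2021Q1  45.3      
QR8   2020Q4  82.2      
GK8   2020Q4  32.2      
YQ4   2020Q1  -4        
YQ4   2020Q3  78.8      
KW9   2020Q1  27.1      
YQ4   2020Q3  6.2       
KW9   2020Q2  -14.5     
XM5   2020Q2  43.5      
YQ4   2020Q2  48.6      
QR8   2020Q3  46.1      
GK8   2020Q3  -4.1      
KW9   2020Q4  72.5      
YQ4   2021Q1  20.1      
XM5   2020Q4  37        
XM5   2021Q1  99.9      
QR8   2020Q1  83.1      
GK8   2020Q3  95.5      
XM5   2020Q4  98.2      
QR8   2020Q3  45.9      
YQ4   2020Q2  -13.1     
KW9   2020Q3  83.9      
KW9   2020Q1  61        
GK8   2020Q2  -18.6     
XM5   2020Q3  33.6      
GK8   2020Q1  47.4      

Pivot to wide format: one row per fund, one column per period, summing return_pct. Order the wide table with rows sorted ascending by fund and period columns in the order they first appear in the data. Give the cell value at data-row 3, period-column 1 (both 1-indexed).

With rows sorted ascending by fund, row 3 is fund=QR8. period columns in first-appearance order: 2020Q1, 2020Q4, 2021Q1, 2020Q3, 2020Q2; column 1 is 2020Q1.
Long rows with fund=QR8, period=2020Q1: 95 + 31 + 83.1 = 209.1.

209.1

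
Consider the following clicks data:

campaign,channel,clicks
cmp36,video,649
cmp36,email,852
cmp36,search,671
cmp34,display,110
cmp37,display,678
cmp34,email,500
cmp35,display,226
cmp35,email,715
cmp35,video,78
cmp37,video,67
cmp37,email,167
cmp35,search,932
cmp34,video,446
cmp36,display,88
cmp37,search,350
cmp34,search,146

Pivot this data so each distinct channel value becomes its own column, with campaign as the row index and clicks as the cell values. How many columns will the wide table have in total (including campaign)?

5

1 column for campaign plus 4 distinct channel values → 5 columns.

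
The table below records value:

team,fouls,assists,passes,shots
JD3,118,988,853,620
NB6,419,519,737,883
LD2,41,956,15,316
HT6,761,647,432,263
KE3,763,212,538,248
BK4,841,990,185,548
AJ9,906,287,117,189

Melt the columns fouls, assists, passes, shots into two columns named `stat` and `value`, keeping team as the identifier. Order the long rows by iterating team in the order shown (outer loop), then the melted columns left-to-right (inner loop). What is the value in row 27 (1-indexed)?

117

28 rows total (7 × 4). Row 27: index ⌊(27-1)/4⌋ = 6 into team → AJ9; (27-1) mod 4 = 2 into the melted columns → passes.
So row 27 is (AJ9, passes, 117); value = 117.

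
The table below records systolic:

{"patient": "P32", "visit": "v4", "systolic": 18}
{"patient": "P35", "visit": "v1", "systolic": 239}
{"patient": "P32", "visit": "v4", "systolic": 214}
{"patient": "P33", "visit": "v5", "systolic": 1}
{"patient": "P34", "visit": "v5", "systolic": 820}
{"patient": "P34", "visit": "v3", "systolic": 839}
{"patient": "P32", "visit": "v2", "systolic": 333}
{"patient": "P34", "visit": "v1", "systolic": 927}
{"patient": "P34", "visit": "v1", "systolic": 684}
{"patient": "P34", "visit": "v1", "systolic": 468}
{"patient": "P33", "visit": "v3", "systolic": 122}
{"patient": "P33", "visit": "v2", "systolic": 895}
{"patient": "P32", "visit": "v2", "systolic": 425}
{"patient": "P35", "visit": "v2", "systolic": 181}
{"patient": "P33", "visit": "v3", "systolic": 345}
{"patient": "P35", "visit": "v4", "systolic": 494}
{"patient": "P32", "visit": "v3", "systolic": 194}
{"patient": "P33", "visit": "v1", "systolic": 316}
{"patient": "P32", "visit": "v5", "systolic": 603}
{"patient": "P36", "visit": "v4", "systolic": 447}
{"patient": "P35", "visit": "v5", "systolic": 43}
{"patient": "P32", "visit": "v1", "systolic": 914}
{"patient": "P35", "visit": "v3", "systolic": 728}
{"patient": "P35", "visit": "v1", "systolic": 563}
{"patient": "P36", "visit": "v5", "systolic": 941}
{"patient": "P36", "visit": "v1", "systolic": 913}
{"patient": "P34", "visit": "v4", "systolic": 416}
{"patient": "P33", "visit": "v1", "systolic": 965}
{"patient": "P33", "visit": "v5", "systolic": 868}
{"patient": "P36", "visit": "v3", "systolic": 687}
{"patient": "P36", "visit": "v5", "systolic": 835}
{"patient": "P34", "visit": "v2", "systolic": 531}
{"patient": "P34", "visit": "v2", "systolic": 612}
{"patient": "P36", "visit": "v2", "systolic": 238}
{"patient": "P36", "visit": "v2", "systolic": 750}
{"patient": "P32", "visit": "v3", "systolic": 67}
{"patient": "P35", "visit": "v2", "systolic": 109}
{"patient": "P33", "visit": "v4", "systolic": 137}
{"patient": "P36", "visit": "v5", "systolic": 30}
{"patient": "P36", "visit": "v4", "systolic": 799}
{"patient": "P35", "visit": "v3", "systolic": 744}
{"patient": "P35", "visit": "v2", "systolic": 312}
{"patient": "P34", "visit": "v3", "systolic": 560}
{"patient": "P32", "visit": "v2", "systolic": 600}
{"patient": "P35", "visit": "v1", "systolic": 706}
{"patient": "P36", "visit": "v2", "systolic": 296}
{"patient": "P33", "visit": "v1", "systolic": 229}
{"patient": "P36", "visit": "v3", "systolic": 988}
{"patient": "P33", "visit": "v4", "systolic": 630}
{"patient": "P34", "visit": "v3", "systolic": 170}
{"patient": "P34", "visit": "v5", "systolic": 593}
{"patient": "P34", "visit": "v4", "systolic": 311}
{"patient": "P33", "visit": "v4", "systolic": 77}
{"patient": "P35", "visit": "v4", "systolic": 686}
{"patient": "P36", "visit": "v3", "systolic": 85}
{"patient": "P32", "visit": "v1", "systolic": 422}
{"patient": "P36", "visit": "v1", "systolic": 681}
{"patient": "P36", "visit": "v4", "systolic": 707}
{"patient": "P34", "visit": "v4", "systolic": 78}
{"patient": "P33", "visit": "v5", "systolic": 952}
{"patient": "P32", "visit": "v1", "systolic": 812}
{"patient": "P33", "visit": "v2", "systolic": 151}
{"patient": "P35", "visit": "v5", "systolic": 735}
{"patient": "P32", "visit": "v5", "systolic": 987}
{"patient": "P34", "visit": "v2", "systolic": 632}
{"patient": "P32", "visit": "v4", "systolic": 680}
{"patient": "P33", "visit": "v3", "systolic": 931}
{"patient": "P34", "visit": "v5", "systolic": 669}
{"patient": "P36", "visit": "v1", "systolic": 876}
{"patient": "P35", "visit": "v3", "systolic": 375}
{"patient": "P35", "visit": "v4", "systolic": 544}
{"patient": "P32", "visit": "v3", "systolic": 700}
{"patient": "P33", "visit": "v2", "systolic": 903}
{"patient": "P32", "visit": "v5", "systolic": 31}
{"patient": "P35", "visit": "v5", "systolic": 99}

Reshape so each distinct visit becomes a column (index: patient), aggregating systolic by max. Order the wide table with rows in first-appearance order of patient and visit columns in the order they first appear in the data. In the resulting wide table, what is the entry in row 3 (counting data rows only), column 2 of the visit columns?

With rows in first-appearance order of patient, row 3 is patient=P33. visit columns in first-appearance order: v4, v1, v5, v3, v2; column 2 is v1.
Long rows with patient=P33, visit=v1: max(316, 965, 229) = 965.

965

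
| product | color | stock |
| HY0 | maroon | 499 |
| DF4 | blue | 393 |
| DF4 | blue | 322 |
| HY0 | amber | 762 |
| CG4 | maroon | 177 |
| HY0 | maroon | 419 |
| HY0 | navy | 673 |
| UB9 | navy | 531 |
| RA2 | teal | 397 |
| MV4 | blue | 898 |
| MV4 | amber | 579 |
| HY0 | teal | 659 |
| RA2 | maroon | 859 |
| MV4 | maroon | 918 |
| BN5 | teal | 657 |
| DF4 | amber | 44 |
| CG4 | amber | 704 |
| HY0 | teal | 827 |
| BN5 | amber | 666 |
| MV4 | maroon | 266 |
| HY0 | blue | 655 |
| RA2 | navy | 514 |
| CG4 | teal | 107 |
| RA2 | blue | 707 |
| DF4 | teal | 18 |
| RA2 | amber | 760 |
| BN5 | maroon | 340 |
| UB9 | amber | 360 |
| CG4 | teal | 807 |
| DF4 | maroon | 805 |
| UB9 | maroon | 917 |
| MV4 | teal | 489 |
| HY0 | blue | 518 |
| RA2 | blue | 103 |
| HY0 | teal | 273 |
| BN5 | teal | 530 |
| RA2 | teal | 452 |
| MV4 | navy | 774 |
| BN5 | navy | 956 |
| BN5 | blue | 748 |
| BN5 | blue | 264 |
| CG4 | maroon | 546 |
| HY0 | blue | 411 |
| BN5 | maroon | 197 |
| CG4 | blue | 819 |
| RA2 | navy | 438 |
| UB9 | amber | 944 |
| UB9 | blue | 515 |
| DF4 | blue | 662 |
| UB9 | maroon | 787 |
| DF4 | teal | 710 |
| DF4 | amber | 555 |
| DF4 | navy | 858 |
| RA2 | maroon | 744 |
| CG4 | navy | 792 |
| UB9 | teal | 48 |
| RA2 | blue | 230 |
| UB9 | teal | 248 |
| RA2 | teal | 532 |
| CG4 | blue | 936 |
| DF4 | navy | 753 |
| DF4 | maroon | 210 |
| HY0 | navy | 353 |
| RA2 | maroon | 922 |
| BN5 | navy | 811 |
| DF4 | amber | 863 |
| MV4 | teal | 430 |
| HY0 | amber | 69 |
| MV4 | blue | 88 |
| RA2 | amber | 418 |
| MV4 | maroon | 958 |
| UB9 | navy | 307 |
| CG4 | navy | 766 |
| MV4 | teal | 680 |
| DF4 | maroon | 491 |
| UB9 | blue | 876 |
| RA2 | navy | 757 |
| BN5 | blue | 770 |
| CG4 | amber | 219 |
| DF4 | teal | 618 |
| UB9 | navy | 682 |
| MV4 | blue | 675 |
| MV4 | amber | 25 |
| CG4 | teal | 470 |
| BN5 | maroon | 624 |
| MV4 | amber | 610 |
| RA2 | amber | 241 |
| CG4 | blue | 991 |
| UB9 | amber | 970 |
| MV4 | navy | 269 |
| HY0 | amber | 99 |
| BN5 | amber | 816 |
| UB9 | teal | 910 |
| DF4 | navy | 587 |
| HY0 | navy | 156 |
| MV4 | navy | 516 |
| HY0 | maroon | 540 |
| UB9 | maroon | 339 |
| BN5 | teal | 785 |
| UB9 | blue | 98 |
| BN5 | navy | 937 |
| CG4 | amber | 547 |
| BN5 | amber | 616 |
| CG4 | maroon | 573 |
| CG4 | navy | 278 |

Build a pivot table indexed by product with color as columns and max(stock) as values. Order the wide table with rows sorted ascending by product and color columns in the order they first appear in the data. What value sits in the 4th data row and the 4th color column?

With rows sorted ascending by product, row 4 is product=HY0. color columns in first-appearance order: maroon, blue, amber, navy, teal; column 4 is navy.
Long rows with product=HY0, color=navy: max(673, 353, 156) = 673.

673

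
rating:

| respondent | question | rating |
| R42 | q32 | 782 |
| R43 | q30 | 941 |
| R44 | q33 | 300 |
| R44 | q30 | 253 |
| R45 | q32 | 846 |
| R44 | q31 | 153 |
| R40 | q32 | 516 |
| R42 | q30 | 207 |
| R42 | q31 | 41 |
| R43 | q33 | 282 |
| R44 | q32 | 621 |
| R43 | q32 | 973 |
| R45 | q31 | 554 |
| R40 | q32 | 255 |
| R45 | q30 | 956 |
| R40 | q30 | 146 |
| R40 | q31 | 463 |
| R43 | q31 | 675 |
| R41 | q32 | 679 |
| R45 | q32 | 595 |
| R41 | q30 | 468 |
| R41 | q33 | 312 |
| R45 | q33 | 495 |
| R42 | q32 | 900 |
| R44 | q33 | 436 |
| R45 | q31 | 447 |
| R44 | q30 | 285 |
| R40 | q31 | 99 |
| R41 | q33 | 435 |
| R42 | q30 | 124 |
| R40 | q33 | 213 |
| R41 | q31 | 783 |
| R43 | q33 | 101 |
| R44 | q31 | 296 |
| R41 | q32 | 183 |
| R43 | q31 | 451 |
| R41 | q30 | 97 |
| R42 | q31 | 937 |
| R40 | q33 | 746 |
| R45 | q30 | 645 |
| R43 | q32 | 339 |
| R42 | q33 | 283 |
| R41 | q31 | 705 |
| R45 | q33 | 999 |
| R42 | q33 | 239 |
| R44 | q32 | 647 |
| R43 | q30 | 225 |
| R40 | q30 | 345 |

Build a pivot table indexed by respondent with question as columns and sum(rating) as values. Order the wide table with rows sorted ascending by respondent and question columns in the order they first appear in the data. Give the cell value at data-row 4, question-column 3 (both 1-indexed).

With rows sorted ascending by respondent, row 4 is respondent=R43. question columns in first-appearance order: q32, q30, q33, q31; column 3 is q33.
Long rows with respondent=R43, question=q33: 282 + 101 = 383.

383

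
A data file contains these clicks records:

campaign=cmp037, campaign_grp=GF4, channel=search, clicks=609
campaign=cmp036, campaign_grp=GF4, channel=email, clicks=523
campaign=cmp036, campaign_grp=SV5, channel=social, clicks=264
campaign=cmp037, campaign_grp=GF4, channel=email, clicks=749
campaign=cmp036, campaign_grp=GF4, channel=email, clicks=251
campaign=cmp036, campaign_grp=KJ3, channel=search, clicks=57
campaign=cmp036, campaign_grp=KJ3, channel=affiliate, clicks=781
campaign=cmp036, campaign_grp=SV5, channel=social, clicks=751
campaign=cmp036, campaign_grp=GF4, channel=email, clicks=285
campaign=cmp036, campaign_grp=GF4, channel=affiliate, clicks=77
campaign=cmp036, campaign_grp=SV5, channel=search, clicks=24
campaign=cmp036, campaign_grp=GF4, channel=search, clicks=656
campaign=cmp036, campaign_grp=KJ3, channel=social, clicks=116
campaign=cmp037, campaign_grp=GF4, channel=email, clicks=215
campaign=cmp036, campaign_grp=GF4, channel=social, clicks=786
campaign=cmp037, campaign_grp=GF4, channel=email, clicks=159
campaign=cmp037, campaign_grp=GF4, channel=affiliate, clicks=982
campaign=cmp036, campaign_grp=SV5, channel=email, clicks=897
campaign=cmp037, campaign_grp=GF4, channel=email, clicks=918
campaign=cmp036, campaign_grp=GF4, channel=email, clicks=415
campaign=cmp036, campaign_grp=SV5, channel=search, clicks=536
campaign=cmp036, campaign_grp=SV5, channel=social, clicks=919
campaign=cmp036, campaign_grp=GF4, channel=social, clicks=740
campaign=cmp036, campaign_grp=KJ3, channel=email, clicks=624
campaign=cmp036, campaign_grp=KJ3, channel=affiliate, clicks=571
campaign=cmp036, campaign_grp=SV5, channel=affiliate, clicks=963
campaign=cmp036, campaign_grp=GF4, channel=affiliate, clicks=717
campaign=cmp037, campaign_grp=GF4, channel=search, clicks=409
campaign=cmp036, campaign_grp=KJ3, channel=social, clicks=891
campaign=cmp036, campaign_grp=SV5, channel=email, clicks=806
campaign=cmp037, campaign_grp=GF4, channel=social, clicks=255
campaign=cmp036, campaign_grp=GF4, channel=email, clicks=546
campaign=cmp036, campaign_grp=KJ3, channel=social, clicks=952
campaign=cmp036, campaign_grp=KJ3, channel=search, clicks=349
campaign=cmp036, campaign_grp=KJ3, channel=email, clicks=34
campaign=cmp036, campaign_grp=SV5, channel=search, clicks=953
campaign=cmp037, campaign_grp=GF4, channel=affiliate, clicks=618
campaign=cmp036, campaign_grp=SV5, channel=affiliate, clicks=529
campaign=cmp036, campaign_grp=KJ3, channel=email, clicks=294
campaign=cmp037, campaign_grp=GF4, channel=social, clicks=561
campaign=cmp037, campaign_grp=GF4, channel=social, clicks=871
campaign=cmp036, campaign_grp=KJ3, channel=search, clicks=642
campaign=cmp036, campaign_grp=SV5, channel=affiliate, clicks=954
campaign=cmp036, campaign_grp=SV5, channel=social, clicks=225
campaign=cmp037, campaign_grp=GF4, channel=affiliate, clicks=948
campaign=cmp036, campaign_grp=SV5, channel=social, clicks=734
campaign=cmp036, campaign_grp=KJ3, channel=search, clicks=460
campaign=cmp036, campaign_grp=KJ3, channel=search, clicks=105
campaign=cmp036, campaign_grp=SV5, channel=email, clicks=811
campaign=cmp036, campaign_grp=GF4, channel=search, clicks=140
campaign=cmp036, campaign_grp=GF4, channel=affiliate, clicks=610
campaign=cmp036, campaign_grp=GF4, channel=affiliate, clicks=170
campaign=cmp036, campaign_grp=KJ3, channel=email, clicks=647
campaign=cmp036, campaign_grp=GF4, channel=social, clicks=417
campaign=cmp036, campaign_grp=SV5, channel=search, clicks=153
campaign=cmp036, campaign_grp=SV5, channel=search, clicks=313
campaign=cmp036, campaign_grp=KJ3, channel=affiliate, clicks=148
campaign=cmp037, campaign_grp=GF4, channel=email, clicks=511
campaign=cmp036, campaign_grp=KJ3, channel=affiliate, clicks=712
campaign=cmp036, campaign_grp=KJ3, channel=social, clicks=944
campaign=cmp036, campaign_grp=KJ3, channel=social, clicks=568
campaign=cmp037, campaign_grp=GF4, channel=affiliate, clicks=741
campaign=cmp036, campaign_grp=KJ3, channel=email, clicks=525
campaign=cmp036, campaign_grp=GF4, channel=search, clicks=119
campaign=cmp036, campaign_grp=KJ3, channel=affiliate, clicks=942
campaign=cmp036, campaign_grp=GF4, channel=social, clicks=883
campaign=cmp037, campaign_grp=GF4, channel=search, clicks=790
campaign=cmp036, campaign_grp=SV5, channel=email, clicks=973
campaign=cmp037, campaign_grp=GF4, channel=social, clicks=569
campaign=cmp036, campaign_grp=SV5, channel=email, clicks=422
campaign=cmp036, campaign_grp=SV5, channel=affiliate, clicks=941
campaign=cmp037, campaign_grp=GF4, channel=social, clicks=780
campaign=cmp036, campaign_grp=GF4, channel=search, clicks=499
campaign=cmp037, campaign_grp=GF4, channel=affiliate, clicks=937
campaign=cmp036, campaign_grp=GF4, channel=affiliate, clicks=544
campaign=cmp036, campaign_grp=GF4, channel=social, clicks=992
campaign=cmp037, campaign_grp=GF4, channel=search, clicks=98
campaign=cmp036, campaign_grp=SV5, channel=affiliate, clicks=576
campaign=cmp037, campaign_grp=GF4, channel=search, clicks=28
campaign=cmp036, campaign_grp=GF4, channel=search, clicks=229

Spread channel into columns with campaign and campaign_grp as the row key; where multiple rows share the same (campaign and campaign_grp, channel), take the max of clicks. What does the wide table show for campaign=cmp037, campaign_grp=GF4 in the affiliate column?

Rows with campaign=cmp037, campaign_grp=GF4 and channel=affiliate: clicks values are 982, 618, 948, 741, 937.
max(982, 618, 948, 741, 937) = 982.

982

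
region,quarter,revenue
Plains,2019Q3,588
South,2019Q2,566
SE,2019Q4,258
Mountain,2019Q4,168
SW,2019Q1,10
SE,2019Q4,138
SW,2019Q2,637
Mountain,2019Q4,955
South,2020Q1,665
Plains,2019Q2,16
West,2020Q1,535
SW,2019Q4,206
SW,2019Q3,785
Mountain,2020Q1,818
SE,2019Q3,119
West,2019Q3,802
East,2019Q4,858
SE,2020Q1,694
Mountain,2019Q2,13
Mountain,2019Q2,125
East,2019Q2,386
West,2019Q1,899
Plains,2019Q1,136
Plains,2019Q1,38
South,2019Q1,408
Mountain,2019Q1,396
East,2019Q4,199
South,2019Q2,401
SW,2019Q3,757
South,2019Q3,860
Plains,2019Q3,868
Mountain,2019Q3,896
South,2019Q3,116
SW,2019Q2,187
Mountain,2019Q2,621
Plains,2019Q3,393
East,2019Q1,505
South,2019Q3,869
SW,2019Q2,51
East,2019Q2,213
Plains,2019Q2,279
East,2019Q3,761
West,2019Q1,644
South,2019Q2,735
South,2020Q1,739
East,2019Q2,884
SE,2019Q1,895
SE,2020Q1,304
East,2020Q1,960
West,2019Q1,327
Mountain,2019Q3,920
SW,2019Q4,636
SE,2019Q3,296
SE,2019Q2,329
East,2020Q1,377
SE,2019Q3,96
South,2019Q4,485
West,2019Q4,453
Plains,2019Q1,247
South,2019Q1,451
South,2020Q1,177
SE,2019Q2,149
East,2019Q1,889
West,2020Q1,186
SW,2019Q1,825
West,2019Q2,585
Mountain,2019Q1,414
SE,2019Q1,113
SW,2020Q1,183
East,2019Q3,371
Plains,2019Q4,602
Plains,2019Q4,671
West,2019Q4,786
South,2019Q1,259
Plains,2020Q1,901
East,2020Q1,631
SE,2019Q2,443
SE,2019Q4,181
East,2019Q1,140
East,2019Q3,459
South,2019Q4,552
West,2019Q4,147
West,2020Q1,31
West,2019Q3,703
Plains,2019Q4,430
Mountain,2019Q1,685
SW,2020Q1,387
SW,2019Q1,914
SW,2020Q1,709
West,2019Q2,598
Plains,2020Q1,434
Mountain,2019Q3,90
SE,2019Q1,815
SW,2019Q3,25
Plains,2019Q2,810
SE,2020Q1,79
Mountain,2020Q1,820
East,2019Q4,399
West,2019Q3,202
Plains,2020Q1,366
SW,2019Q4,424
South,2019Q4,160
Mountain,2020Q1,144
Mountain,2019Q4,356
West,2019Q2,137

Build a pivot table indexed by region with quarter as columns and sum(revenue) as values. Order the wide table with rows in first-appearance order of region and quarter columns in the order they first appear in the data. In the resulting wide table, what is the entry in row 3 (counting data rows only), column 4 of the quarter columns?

1823

With rows in first-appearance order of region, row 3 is region=SE. quarter columns in first-appearance order: 2019Q3, 2019Q2, 2019Q4, 2019Q1, 2020Q1; column 4 is 2019Q1.
Long rows with region=SE, quarter=2019Q1: 895 + 113 + 815 = 1823.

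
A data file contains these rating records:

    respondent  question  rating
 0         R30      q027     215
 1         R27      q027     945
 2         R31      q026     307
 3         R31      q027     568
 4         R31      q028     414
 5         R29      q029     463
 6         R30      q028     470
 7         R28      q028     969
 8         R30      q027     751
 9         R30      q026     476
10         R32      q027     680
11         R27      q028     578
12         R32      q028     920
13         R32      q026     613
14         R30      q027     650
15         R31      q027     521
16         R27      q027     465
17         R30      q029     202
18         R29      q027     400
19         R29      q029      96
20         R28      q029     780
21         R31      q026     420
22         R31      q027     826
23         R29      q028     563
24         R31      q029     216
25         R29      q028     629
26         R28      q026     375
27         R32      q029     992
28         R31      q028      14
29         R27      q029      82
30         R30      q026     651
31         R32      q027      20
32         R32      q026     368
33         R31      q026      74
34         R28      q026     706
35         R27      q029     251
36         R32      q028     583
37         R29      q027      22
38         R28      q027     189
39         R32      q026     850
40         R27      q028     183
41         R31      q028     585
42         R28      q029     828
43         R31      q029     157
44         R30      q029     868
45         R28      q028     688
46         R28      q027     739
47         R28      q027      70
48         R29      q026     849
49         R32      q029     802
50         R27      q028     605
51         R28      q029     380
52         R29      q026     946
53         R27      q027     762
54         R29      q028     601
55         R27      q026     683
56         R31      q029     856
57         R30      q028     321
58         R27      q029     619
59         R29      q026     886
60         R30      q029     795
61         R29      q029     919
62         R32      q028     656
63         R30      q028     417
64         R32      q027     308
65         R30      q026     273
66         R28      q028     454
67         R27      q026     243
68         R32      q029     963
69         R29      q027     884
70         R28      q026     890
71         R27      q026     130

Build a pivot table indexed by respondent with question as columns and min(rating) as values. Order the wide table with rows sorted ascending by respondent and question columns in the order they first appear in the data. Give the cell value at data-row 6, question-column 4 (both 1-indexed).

With rows sorted ascending by respondent, row 6 is respondent=R32. question columns in first-appearance order: q027, q026, q028, q029; column 4 is q029.
Long rows with respondent=R32, question=q029: min(992, 802, 963) = 802.

802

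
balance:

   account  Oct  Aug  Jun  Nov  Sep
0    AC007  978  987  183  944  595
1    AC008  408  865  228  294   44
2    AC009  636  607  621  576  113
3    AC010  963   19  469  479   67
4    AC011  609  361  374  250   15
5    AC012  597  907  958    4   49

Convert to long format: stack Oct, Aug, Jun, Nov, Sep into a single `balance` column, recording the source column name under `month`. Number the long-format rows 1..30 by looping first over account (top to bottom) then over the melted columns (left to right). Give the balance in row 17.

19

30 rows total (6 × 5). Row 17: index ⌊(17-1)/5⌋ = 3 into account → AC010; (17-1) mod 5 = 1 into the melted columns → Aug.
So row 17 is (AC010, Aug, 19); balance = 19.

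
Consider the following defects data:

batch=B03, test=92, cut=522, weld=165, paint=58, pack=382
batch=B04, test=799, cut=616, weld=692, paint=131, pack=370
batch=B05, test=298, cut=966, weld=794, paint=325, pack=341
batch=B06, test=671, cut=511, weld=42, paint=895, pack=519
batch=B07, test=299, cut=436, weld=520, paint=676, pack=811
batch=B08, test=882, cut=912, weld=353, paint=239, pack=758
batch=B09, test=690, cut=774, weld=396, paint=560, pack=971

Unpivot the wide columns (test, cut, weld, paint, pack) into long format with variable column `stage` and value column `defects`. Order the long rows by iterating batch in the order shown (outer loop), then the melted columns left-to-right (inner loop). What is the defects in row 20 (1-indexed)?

35 rows total (7 × 5). Row 20: index ⌊(20-1)/5⌋ = 3 into batch → B06; (20-1) mod 5 = 4 into the melted columns → pack.
So row 20 is (B06, pack, 519); defects = 519.

519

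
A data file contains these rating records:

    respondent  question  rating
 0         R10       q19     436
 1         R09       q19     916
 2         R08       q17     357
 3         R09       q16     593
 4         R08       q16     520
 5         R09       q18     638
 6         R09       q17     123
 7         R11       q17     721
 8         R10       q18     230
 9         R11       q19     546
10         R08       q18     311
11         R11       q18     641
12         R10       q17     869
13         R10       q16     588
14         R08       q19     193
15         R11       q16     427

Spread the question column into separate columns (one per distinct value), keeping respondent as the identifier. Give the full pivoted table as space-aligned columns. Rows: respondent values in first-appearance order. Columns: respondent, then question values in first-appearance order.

Columns: respondent plus the 4 distinct question values (q19, q17, q16, q18).
For example, row R10 column q19 takes rating=436 from the long row (R10, q19).

respondent  q19  q17  q16  q18
R10         436  869  588  230
R09         916  123  593  638
R08         193  357  520  311
R11         546  721  427  641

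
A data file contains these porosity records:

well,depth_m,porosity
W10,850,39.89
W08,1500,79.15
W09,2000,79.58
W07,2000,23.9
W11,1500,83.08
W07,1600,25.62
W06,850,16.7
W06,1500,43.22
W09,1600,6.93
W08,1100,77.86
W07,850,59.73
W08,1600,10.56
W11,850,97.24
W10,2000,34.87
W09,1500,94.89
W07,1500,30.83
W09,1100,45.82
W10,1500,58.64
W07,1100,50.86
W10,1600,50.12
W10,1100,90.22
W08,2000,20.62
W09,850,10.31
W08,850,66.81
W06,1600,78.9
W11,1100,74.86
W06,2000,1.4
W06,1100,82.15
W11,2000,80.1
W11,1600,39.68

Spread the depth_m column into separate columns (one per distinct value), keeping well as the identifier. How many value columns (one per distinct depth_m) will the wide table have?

5 distinct depth_m values: 850, 1100, 1500, 1600, 2000.

5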